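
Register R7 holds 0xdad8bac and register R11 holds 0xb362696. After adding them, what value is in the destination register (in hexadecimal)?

Add column by column in base 16, right to left:
  c+6 = 2 carry 1
  a+9+1 = 4 carry 1
  b+6+1 = 2 carry 1
  8+2+1 = b
  d+6 = 3 carry 1
  a+3+1 = e
  d+b = 8 carry 1
  final carry 1

0x18e3b242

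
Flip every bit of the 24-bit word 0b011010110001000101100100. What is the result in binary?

Invert each bit: 011010110001000101100100 → 100101001110111010011011.

0b100101001110111010011011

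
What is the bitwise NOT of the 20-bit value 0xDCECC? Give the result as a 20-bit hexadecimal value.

Each hex digit d becomes F−d:
  D→2, C→3, E→1, C→3, C→3

0x23133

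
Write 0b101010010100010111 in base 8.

Group the bits in threes: 101 010 010 100 010 111 → 522427.

0o522427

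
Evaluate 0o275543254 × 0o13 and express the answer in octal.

0o4046504544

Multiply each base-8 digit by 11, carrying:
  4×11 = 44 → write 4 carry 5
  5×11+5 = 60 → write 4 carry 7
  2×11+7 = 29 → write 5 carry 3
  3×11+3 = 36 → write 4 carry 4
  4×11+4 = 48 → write 0 carry 6
  5×11+6 = 61 → write 5 carry 7
  5×11+7 = 62 → write 6 carry 7
  7×11+7 = 84 → write 4 carry 10
  2×11+10 = 32 → write 0 carry 4
  remaining carry: 4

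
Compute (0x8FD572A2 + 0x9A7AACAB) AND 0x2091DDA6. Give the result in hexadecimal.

0x20101D04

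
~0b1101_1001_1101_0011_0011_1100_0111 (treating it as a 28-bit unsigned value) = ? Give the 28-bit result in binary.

Invert each bit: 1101100111010011001111000111 → 0010011000101100110000111000.

0b0010011000101100110000111000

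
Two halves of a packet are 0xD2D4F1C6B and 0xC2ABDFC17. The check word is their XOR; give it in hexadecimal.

XOR each hex digit independently (no carries):
  D^C=1, 2^2=0, D^A=7, 4^B=F, F^D=2, 1^F=E, C^C=0, 6^1=7, B^7=C

0x107F2E07C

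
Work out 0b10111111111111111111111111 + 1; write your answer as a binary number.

0b11000000000000000000000000

The trailing 24 digits are 1 (max in base 2), so adding 1 cascades: they roll to 0 and the next digit up increments.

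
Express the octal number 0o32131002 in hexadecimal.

0x68B202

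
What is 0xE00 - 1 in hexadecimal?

0xDFF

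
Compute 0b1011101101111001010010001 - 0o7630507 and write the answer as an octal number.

0o125740512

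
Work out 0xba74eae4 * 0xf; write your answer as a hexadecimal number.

Multiply each base-16 digit by 15, carrying:
  4×15 = 60 → write c carry 3
  e×15+3 = 213 → write 5 carry 13
  a×15+13 = 163 → write 3 carry 10
  e×15+10 = 220 → write c carry 13
  4×15+13 = 73 → write 9 carry 4
  7×15+4 = 109 → write d carry 6
  a×15+6 = 156 → write c carry 9
  b×15+9 = 174 → write e carry 10
  remaining carry: a

0xaecd9c35c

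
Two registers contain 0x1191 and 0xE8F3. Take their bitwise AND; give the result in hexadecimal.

AND each hex digit independently (no carries):
  1&E=0, 1&8=0, 9&F=9, 1&3=1

0x0091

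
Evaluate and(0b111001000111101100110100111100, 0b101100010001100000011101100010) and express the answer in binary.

AND bit by bit (1 only where both bits are 1):
  111001000111101100110100111100
& 101100010001100000011101100010
= 101000000001100000010100100000

0b101000000001100000010100100000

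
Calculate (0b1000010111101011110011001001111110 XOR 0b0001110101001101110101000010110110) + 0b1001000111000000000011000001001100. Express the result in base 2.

First 0b1000010111101011110011001001111110 XOR 0b0001110101001101110101000010110110 = 0b1001100010100110000110001011001000.
Add column by column in base 2, right to left:
  0+0 = 0
  0+0 = 0
  0+1 = 1
  1+1 = 0 carry 1
  0+0+1 = 1
  0+0 = 0
  1+1 = 0 carry 1
  1+0+1 = 0 carry 1
  0+0+1 = 1
  1+0 = 1
  0+0 = 0
  0+0 = 0
  0+1 = 1
  1+1 = 0 carry 1
  1+0+1 = 0 carry 1
  0+0+1 = 1
  0+0 = 0
  0+0 = 0
  0+0 = 0
  1+0 = 1
  1+0 = 1
  0+0 = 0
  0+0 = 0
  1+0 = 1
  0+1 = 1
  1+1 = 0 carry 1
  0+1+1 = 0 carry 1
  0+0+1 = 1
  0+0 = 0
  1+0 = 1
  1+1 = 0 carry 1
  0+0+1 = 1
  0+0 = 0
  1+1 = 0 carry 1
  final carry 1

0b10010101001100110001001001100010100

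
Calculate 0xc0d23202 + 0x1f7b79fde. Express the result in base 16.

0x2b889d1e0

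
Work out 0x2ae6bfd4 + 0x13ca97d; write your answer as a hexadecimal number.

Add column by column in base 16, right to left:
  4+d = 1 carry 1
  d+7+1 = 5 carry 1
  f+9+1 = 9 carry 1
  b+a+1 = 6 carry 1
  6+c+1 = 3 carry 1
  e+3+1 = 2 carry 1
  a+1+1 = c
  2+0 = 2

0x2c236951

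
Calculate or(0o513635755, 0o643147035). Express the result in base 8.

OR each oct digit independently (no carries):
  5|6=7, 1|4=5, 3|3=3, 6|1=7, 3|4=7, 5|7=7, 7|0=7, 5|3=7, 5|5=5

0o753777775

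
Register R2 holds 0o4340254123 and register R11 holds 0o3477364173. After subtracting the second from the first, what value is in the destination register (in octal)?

Subtract column by column in base 8:
  3-3 → 0
  2-7 → 3 (borrow)
  1-1-1 → 7 (borrow)
  4-4-1 → 7 (borrow)
  5-6-1 → 6 (borrow)
  2-3-1 → 6 (borrow)
  0-7-1 → 0 (borrow)
  4-7-1 → 4 (borrow)
  3-4-1 → 6 (borrow)
  4-3-1 → 0

0o640667730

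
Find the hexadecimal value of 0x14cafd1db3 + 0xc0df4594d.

0x20d8f17700

Add column by column in base 16, right to left:
  3+d = 0 carry 1
  b+4+1 = 0 carry 1
  d+9+1 = 7 carry 1
  1+5+1 = 7
  d+4 = 1 carry 1
  f+f+1 = f carry 1
  a+d+1 = 8 carry 1
  c+0+1 = d
  4+c = 0 carry 1
  1+0+1 = 2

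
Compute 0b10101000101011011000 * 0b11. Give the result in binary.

0b111111010000010001000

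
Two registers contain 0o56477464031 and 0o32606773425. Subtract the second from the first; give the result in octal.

0o23670470404

Subtract column by column in base 8:
  1-5 → 4 (borrow)
  3-2-1 → 0
  0-4 → 4 (borrow)
  4-3-1 → 0
  6-7 → 7 (borrow)
  4-7-1 → 4 (borrow)
  7-6-1 → 0
  7-0 → 7
  4-6 → 6 (borrow)
  6-2-1 → 3
  5-3 → 2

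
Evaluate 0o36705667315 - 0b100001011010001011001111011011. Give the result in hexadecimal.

0xD5AEBAF2

0o36705667315 = 0xF7176ECD in hexadecimal.
0b100001011010001011001111011011 = 0x2168B3DB in hexadecimal.
Subtract column by column in base 16:
  D-B → 2
  C-D → F (borrow)
  E-3-1 → A
  6-B → B (borrow)
  7-8-1 → E (borrow)
  1-6-1 → A (borrow)
  7-1-1 → 5
  F-2 → D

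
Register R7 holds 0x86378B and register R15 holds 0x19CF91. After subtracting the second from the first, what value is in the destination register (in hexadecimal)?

Subtract column by column in base 16:
  B-1 → A
  8-9 → F (borrow)
  7-F-1 → 7 (borrow)
  3-C-1 → 6 (borrow)
  6-9-1 → C (borrow)
  8-1-1 → 6

0x6C67FA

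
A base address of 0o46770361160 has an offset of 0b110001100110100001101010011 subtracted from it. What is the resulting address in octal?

0b110001100110100001101010011 = 0o614641523 in octal.
Subtract column by column in base 8:
  0-3 → 5 (borrow)
  6-2-1 → 3
  1-5 → 4 (borrow)
  1-1-1 → 7 (borrow)
  6-4-1 → 1
  3-6 → 5 (borrow)
  0-4-1 → 3 (borrow)
  7-1-1 → 5
  7-6 → 1
  6-0 → 6
  4-0 → 4

0o46153517435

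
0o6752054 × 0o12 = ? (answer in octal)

0o105444670

Multiply each base-8 digit by 10, carrying:
  4×10 = 40 → write 0 carry 5
  5×10+5 = 55 → write 7 carry 6
  0×10+6 = 6 → write 6
  2×10 = 20 → write 4 carry 2
  5×10+2 = 52 → write 4 carry 6
  7×10+6 = 76 → write 4 carry 9
  6×10+9 = 69 → write 5 carry 8
  remaining carry: 10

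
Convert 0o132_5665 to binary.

0b1011010101110110101

Each octal digit is 3 bits: 1=001 3=011 2=010 5=101 6=110 6=110 5=101.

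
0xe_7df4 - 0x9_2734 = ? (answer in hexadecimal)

0x556c0

Subtract column by column in base 16:
  4-4 → 0
  f-3 → c
  d-7 → 6
  7-2 → 5
  e-9 → 5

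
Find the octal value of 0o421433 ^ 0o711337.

0o330704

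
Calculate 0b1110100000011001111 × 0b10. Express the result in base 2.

Multiply each base-2 digit by 2, carrying:
  1×2 = 2 → write 0 carry 1
  1×2+1 = 3 → write 1 carry 1
  1×2+1 = 3 → write 1 carry 1
  1×2+1 = 3 → write 1 carry 1
  0×2+1 = 1 → write 1
  0×2 = 0 → write 0
  1×2 = 2 → write 0 carry 1
  1×2+1 = 3 → write 1 carry 1
  0×2+1 = 1 → write 1
  0×2 = 0 → write 0
  0×2 = 0 → write 0
  0×2 = 0 → write 0
  0×2 = 0 → write 0
  0×2 = 0 → write 0
  1×2 = 2 → write 0 carry 1
  0×2+1 = 1 → write 1
  1×2 = 2 → write 0 carry 1
  1×2+1 = 3 → write 1 carry 1
  1×2+1 = 3 → write 1 carry 1
  remaining carry: 1

0b11101000000110011110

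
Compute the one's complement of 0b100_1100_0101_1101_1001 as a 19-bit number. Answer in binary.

0b0110011101000100110

Invert each bit: 1001100010111011001 → 0110011101000100110.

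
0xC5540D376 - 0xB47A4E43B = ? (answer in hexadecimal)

Subtract column by column in base 16:
  6-B → B (borrow)
  7-3-1 → 3
  3-4 → F (borrow)
  D-E-1 → E (borrow)
  0-4-1 → B (borrow)
  4-A-1 → 9 (borrow)
  5-7-1 → D (borrow)
  5-4-1 → 0
  C-B → 1

0x10D9BEF3B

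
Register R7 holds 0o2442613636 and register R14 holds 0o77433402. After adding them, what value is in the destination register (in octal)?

0o2542247240

Add column by column in base 8, right to left:
  6+2 = 0 carry 1
  3+0+1 = 4
  6+4 = 2 carry 1
  3+3+1 = 7
  1+3 = 4
  6+4 = 2 carry 1
  2+7+1 = 2 carry 1
  4+7+1 = 4 carry 1
  4+0+1 = 5
  2+0 = 2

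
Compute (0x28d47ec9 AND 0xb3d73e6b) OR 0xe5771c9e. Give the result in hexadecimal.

0xe5f73edf

0x28d47ec9 AND 0xb3d73e6b = 0x20d43e49.
Then OR with 0xe5771c9e.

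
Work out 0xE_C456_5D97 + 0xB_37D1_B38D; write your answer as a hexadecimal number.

0x19FC281124

Add column by column in base 16, right to left:
  7+D = 4 carry 1
  9+8+1 = 2 carry 1
  D+3+1 = 1 carry 1
  5+B+1 = 1 carry 1
  6+1+1 = 8
  5+D = 2 carry 1
  4+7+1 = C
  C+3 = F
  E+B = 9 carry 1
  final carry 1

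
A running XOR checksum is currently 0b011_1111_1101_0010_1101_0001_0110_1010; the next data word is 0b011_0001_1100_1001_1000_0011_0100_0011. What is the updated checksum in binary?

0b0001110000110110101001000101001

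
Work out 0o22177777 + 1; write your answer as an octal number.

The trailing 5 digits are 7 (max in base 8), so adding 1 cascades: they roll to 0 and the next digit up increments.

0o22200000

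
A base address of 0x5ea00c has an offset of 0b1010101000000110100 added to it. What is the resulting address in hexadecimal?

0x63f040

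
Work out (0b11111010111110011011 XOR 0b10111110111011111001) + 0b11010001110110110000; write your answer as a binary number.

First 0b11111010111110011011 XOR 0b10111110111011111001 = 0b01000100000101100010.
Add column by column in base 2, right to left:
  0+0 = 0
  1+0 = 1
  0+0 = 0
  0+0 = 0
  0+1 = 1
  1+1 = 0 carry 1
  1+0+1 = 0 carry 1
  0+1+1 = 0 carry 1
  1+1+1 = 1 carry 1
  0+0+1 = 1
  0+1 = 1
  0+1 = 1
  0+1 = 1
  0+0 = 0
  1+0 = 1
  0+0 = 0
  0+1 = 1
  0+0 = 0
  1+1 = 0 carry 1
  0+1+1 = 0 carry 1
  final carry 1

0b100010101111100010010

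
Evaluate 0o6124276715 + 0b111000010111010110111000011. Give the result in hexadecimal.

0x385D2B90

0o6124276715 = 0x31517DCD in hexadecimal.
0b111000010111010110111000011 = 0x70BADC3 in hexadecimal.
Add column by column in base 16, right to left:
  D+3 = 0 carry 1
  C+C+1 = 9 carry 1
  D+D+1 = B carry 1
  7+A+1 = 2 carry 1
  1+B+1 = D
  5+0 = 5
  1+7 = 8
  3+0 = 3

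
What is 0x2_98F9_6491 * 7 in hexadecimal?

0x122ED1BFF7

Multiply each base-16 digit by 7, carrying:
  1×7 = 7 → write 7
  9×7 = 63 → write F carry 3
  4×7+3 = 31 → write F carry 1
  6×7+1 = 43 → write B carry 2
  9×7+2 = 65 → write 1 carry 4
  F×7+4 = 109 → write D carry 6
  8×7+6 = 62 → write E carry 3
  9×7+3 = 66 → write 2 carry 4
  2×7+4 = 18 → write 2 carry 1
  remaining carry: 1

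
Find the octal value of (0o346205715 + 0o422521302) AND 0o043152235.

Add column by column in base 8, right to left:
  5+2 = 7
  1+0 = 1
  7+3 = 2 carry 1
  5+1+1 = 7
  0+2 = 2
  2+5 = 7
  6+2 = 0 carry 1
  4+2+1 = 7
  3+4 = 7
Sum = 0o770727217; now AND with 0o043152235:
  7&0=0, 7&4=4, 0&3=0, 7&1=1, 2&5=0, 7&2=2, 2&2=2, 1&3=1, 7&5=5

0o40102215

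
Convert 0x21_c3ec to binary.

0b1000011100001111101100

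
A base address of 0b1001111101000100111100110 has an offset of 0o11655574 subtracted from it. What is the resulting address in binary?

0o11655574 = 0b1001110101101101111100 in binary.
Subtract column by column in base 2:
  0-0 → 0
  1-0 → 1
  1-1 → 0
  0-1 → 1 (borrow)
  0-1-1 → 0 (borrow)
  1-1-1 → 1 (borrow)
  1-1-1 → 1 (borrow)
  1-0-1 → 0
  1-1 → 0
  0-1 → 1 (borrow)
  0-0-1 → 1 (borrow)
  1-1-1 → 1 (borrow)
  0-1-1 → 0 (borrow)
  0-0-1 → 1 (borrow)
  0-1-1 → 0 (borrow)
  1-0-1 → 0
  0-1 → 1 (borrow)
  1-1-1 → 1 (borrow)
  1-1-1 → 1 (borrow)
  1-0-1 → 0
  1-0 → 1
  1-1 → 0
  0-0 → 0
  0-0 → 0
  1-0 → 1

0b1000101110010111001101010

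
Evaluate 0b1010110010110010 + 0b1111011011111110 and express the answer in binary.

0b11010001110110000

Add column by column in base 2, right to left:
  0+0 = 0
  1+1 = 0 carry 1
  0+1+1 = 0 carry 1
  0+1+1 = 0 carry 1
  1+1+1 = 1 carry 1
  1+1+1 = 1 carry 1
  0+1+1 = 0 carry 1
  1+1+1 = 1 carry 1
  0+0+1 = 1
  0+1 = 1
  1+1 = 0 carry 1
  1+0+1 = 0 carry 1
  0+1+1 = 0 carry 1
  1+1+1 = 1 carry 1
  0+1+1 = 0 carry 1
  1+1+1 = 1 carry 1
  final carry 1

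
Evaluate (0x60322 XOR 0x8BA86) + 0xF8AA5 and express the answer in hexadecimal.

0x1E4449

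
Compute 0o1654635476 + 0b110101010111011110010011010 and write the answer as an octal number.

0b110101010111011110010011010 = 0o652736232 in octal.
Add column by column in base 8, right to left:
  6+2 = 0 carry 1
  7+3+1 = 3 carry 1
  4+2+1 = 7
  5+6 = 3 carry 1
  3+3+1 = 7
  6+7 = 5 carry 1
  4+2+1 = 7
  5+5 = 2 carry 1
  6+6+1 = 5 carry 1
  1+0+1 = 2

0o2527573730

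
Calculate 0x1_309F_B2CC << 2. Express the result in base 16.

0x4C27ECB30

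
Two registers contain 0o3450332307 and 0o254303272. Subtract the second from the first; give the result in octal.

0o3174027015

Subtract column by column in base 8:
  7-2 → 5
  0-7 → 1 (borrow)
  3-2-1 → 0
  2-3 → 7 (borrow)
  3-0-1 → 2
  3-3 → 0
  0-4 → 4 (borrow)
  5-5-1 → 7 (borrow)
  4-2-1 → 1
  3-0 → 3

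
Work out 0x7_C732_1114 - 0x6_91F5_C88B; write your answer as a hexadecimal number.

0x1353C4889

Subtract column by column in base 16:
  4-B → 9 (borrow)
  1-8-1 → 8 (borrow)
  1-8-1 → 8 (borrow)
  1-C-1 → 4 (borrow)
  2-5-1 → C (borrow)
  3-F-1 → 3 (borrow)
  7-1-1 → 5
  C-9 → 3
  7-6 → 1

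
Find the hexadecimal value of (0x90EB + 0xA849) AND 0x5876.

Add column by column in base 16, right to left:
  B+9 = 4 carry 1
  E+4+1 = 3 carry 1
  0+8+1 = 9
  9+A = 3 carry 1
  final carry 1
Sum = 0x13934; now AND with 0x5876:
  1&0=0, 3&5=1, 9&8=8, 3&7=3, 4&6=4

0x1834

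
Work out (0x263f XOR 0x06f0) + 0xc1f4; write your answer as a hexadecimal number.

0xe2c3

First 0x263f XOR 0x06f0 = 0x20cf.
Add column by column in base 16, right to left:
  f+4 = 3 carry 1
  c+f+1 = c carry 1
  0+1+1 = 2
  2+c = e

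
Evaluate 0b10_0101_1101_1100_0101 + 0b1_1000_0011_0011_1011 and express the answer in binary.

0b111110000100000000

Add column by column in base 2, right to left:
  1+1 = 0 carry 1
  0+1+1 = 0 carry 1
  1+0+1 = 0 carry 1
  0+1+1 = 0 carry 1
  0+1+1 = 0 carry 1
  0+1+1 = 0 carry 1
  1+0+1 = 0 carry 1
  1+0+1 = 0 carry 1
  1+1+1 = 1 carry 1
  0+1+1 = 0 carry 1
  1+0+1 = 0 carry 1
  1+0+1 = 0 carry 1
  1+0+1 = 0 carry 1
  0+0+1 = 1
  1+0 = 1
  0+1 = 1
  0+1 = 1
  1+0 = 1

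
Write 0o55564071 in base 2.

Each octal digit is 3 bits: 5=101 5=101 5=101 6=110 4=100 0=000 7=111 1=001.

0b101101101110100000111001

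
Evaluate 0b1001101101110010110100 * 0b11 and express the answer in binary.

0b11101001001011000011100

Multiply each base-2 digit by 3, carrying:
  0×3 = 0 → write 0
  0×3 = 0 → write 0
  1×3 = 3 → write 1 carry 1
  0×3+1 = 1 → write 1
  1×3 = 3 → write 1 carry 1
  1×3+1 = 4 → write 0 carry 2
  0×3+2 = 2 → write 0 carry 1
  1×3+1 = 4 → write 0 carry 2
  0×3+2 = 2 → write 0 carry 1
  0×3+1 = 1 → write 1
  1×3 = 3 → write 1 carry 1
  1×3+1 = 4 → write 0 carry 2
  1×3+2 = 5 → write 1 carry 2
  0×3+2 = 2 → write 0 carry 1
  1×3+1 = 4 → write 0 carry 2
  1×3+2 = 5 → write 1 carry 2
  0×3+2 = 2 → write 0 carry 1
  1×3+1 = 4 → write 0 carry 2
  1×3+2 = 5 → write 1 carry 2
  0×3+2 = 2 → write 0 carry 1
  0×3+1 = 1 → write 1
  1×3 = 3 → write 1 carry 1
  remaining carry: 1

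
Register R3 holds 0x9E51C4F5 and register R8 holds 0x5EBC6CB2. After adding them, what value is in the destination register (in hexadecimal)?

Add column by column in base 16, right to left:
  5+2 = 7
  F+B = A carry 1
  4+C+1 = 1 carry 1
  C+6+1 = 3 carry 1
  1+C+1 = E
  5+B = 0 carry 1
  E+E+1 = D carry 1
  9+5+1 = F

0xFD0E31A7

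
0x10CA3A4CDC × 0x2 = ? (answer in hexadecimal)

Multiply each base-16 digit by 2, carrying:
  C×2 = 24 → write 8 carry 1
  D×2+1 = 27 → write B carry 1
  C×2+1 = 25 → write 9 carry 1
  4×2+1 = 9 → write 9
  A×2 = 20 → write 4 carry 1
  3×2+1 = 7 → write 7
  A×2 = 20 → write 4 carry 1
  C×2+1 = 25 → write 9 carry 1
  0×2+1 = 1 → write 1
  1×2 = 2 → write 2

0x21947499B8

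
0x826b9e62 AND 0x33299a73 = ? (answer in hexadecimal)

AND each hex digit independently (no carries):
  8&3=0, 2&3=2, 6&2=2, b&9=9, 9&9=9, e&a=a, 6&7=6, 2&3=2

0x02299a62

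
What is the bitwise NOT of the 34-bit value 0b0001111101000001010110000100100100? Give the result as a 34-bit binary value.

0b1110000010111110101001111011011011

Invert each bit: 0001111101000001010110000100100100 → 1110000010111110101001111011011011.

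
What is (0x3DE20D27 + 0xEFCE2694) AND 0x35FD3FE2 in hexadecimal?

0x25B033A2

Add column by column in base 16, right to left:
  7+4 = B
  2+9 = B
  D+6 = 3 carry 1
  0+2+1 = 3
  2+E = 0 carry 1
  E+C+1 = B carry 1
  D+F+1 = D carry 1
  3+E+1 = 2 carry 1
  final carry 1
Sum = 0x12DB033BB; now AND with 0x35FD3FE2:
  1&0=0, 2&3=2, D&5=5, B&F=B, 0&D=0, 3&3=3, 3&F=3, B&E=A, B&2=2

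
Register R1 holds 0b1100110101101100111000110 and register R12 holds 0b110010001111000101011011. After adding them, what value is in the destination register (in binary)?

Add column by column in base 2, right to left:
  0+1 = 1
  1+1 = 0 carry 1
  1+0+1 = 0 carry 1
  0+1+1 = 0 carry 1
  0+1+1 = 0 carry 1
  0+0+1 = 1
  1+1 = 0 carry 1
  1+0+1 = 0 carry 1
  1+1+1 = 1 carry 1
  0+0+1 = 1
  0+0 = 0
  1+0 = 1
  1+1 = 0 carry 1
  0+1+1 = 0 carry 1
  1+1+1 = 1 carry 1
  1+1+1 = 1 carry 1
  0+0+1 = 1
  1+0 = 1
  0+0 = 0
  1+1 = 0 carry 1
  1+0+1 = 0 carry 1
  0+0+1 = 1
  0+1 = 1
  1+1 = 0 carry 1
  1+0+1 = 0 carry 1
  final carry 1

0b10011000111100101100100001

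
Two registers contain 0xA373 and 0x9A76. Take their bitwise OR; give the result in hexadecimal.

0xBB77

OR each hex digit independently (no carries):
  A|9=B, 3|A=B, 7|7=7, 3|6=7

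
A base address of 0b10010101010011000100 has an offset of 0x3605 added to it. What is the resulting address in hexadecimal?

0b10010101010011000100 = 0x954c4 in hexadecimal.
Add column by column in base 16, right to left:
  4+5 = 9
  c+0 = c
  4+6 = a
  5+3 = 8
  9+0 = 9

0x98ac9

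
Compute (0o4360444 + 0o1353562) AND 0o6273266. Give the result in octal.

Add column by column in base 8, right to left:
  4+2 = 6
  4+6 = 2 carry 1
  4+5+1 = 2 carry 1
  0+3+1 = 4
  6+5 = 3 carry 1
  3+3+1 = 7
  4+1 = 5
Sum = 0o5734226; now AND with 0o6273266:
  5&6=4, 7&2=2, 3&7=3, 4&3=0, 2&2=2, 2&6=2, 6&6=6

0o4230226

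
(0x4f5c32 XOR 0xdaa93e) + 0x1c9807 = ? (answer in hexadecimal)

0xb28d13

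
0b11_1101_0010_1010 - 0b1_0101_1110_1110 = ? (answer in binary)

Subtract column by column in base 2:
  0-0 → 0
  1-1 → 0
  0-1 → 1 (borrow)
  1-1-1 → 1 (borrow)
  0-0-1 → 1 (borrow)
  1-1-1 → 1 (borrow)
  0-1-1 → 0 (borrow)
  0-1-1 → 0 (borrow)
  1-1-1 → 1 (borrow)
  0-0-1 → 1 (borrow)
  1-1-1 → 1 (borrow)
  1-0-1 → 0
  1-1 → 0
  1-0 → 1

0b10011100111100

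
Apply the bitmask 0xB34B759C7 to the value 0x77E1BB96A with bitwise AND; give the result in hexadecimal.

0x334131942

AND each hex digit independently (no carries):
  7&B=3, 7&3=3, E&4=4, 1&B=1, B&7=3, B&5=1, 9&9=9, 6&C=4, A&7=2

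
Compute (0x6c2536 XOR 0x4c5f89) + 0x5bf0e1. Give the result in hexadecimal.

0x7c6ba0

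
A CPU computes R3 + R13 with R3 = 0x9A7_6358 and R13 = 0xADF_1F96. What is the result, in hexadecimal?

Add column by column in base 16, right to left:
  8+6 = E
  5+9 = E
  3+F = 2 carry 1
  6+1+1 = 8
  7+F = 6 carry 1
  A+D+1 = 8 carry 1
  9+A+1 = 4 carry 1
  final carry 1

0x148682EE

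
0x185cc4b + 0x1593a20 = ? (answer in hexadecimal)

0x2df066b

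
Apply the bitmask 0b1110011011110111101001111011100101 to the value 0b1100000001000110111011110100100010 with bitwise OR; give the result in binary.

OR bit by bit (1 where either bit is 1):
  1100000001000110111011110100100010
| 1110011011110111101001111011100101
= 1110011011110111111011111111100111

0b1110011011110111111011111111100111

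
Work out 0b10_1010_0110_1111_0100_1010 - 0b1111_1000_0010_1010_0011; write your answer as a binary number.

Subtract column by column in base 2:
  0-1 → 1 (borrow)
  1-1-1 → 1 (borrow)
  0-0-1 → 1 (borrow)
  1-0-1 → 0
  0-0 → 0
  0-1 → 1 (borrow)
  1-0-1 → 0
  0-1 → 1 (borrow)
  1-0-1 → 0
  1-1 → 0
  1-0 → 1
  1-0 → 1
  0-0 → 0
  1-0 → 1
  1-0 → 1
  0-1 → 1 (borrow)
  0-1-1 → 0 (borrow)
  1-1-1 → 1 (borrow)
  0-1-1 → 0 (borrow)
  1-1-1 → 1 (borrow)
  0-0-1 → 1 (borrow)
  1-0-1 → 0

0b110101110110010100111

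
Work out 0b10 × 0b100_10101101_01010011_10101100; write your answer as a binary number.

0b1001010110101010011101011000

Multiply each base-2 digit by 2, carrying:
  0×2 = 0 → write 0
  0×2 = 0 → write 0
  1×2 = 2 → write 0 carry 1
  1×2+1 = 3 → write 1 carry 1
  0×2+1 = 1 → write 1
  1×2 = 2 → write 0 carry 1
  0×2+1 = 1 → write 1
  1×2 = 2 → write 0 carry 1
  1×2+1 = 3 → write 1 carry 1
  1×2+1 = 3 → write 1 carry 1
  0×2+1 = 1 → write 1
  0×2 = 0 → write 0
  1×2 = 2 → write 0 carry 1
  0×2+1 = 1 → write 1
  1×2 = 2 → write 0 carry 1
  0×2+1 = 1 → write 1
  1×2 = 2 → write 0 carry 1
  0×2+1 = 1 → write 1
  1×2 = 2 → write 0 carry 1
  1×2+1 = 3 → write 1 carry 1
  0×2+1 = 1 → write 1
  1×2 = 2 → write 0 carry 1
  0×2+1 = 1 → write 1
  1×2 = 2 → write 0 carry 1
  0×2+1 = 1 → write 1
  0×2 = 0 → write 0
  1×2 = 2 → write 0 carry 1
  remaining carry: 1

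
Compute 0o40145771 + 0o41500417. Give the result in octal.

Add column by column in base 8, right to left:
  1+7 = 0 carry 1
  7+1+1 = 1 carry 1
  7+4+1 = 4 carry 1
  5+0+1 = 6
  4+0 = 4
  1+5 = 6
  0+1 = 1
  4+4 = 0 carry 1
  final carry 1

0o101646410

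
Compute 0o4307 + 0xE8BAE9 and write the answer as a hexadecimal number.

0xE8C3B0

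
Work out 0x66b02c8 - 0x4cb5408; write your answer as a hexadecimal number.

0x19faec0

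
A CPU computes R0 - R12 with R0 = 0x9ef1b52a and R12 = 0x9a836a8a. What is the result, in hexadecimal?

0x46e4aa0

Subtract column by column in base 16:
  a-a → 0
  2-8 → a (borrow)
  5-a-1 → a (borrow)
  b-6-1 → 4
  1-3 → e (borrow)
  f-8-1 → 6
  e-a → 4
  9-9 → 0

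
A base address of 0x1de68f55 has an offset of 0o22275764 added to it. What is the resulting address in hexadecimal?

0x1e300b49

0o22275764 = 0x497bf4 in hexadecimal.
Add column by column in base 16, right to left:
  5+4 = 9
  5+f = 4 carry 1
  f+b+1 = b carry 1
  8+7+1 = 0 carry 1
  6+9+1 = 0 carry 1
  e+4+1 = 3 carry 1
  d+0+1 = e
  1+0 = 1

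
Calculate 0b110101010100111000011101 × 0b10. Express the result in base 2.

0b1101010101001110000111010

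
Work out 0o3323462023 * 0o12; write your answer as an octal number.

0o42103764276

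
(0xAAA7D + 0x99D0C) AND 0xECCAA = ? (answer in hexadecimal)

Add column by column in base 16, right to left:
  D+C = 9 carry 1
  7+0+1 = 8
  A+D = 7 carry 1
  A+9+1 = 4 carry 1
  A+9+1 = 4 carry 1
  final carry 1
Sum = 0x144789; now AND with 0xECCAA:
  1&0=0, 4&E=4, 4&C=4, 7&C=4, 8&A=8, 9&A=8

0x44488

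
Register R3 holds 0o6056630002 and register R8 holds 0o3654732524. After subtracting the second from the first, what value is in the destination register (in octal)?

0o2201675256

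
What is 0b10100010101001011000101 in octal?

Group the bits in threes: 010 100 010 101 001 011 000 101 → 24251305.

0o24251305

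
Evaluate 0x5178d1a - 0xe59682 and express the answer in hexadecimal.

0x431f698

Subtract column by column in base 16:
  a-2 → 8
  1-8 → 9 (borrow)
  d-6-1 → 6
  8-9 → f (borrow)
  7-5-1 → 1
  1-e → 3 (borrow)
  5-0-1 → 4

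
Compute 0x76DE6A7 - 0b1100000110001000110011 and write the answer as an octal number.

0o717302164

0x76DE6A7 = 0o733363247 in octal.
0b1100000110001000110011 = 0o14061063 in octal.
Subtract column by column in base 8:
  7-3 → 4
  4-6 → 6 (borrow)
  2-0-1 → 1
  3-1 → 2
  6-6 → 0
  3-0 → 3
  3-4 → 7 (borrow)
  3-1-1 → 1
  7-0 → 7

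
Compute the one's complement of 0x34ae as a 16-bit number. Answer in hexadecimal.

Each hex digit d becomes f−d:
  3→c, 4→b, a→5, e→1

0xcb51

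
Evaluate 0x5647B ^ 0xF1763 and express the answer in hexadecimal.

XOR each hex digit independently (no carries):
  5^F=A, 6^1=7, 4^7=3, 7^6=1, B^3=8

0xA7318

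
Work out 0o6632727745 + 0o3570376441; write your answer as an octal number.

Add column by column in base 8, right to left:
  5+1 = 6
  4+4 = 0 carry 1
  7+4+1 = 4 carry 1
  7+6+1 = 6 carry 1
  2+7+1 = 2 carry 1
  7+3+1 = 3 carry 1
  2+0+1 = 3
  3+7 = 2 carry 1
  6+5+1 = 4 carry 1
  6+3+1 = 2 carry 1
  final carry 1

0o12423326406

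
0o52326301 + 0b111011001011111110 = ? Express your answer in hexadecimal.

0xAD5FBF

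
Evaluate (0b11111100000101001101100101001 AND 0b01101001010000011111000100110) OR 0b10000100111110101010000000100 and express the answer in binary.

0b11101100111110101111000100100

0b11111100000101001101100101001 AND 0b01101001010000011111000100110 = 0b01101000000000001101000100000.
Then OR with 0b10000100111110101010000000100.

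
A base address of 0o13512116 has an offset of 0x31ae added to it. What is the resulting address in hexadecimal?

0o13512116 = 0x2e944e in hexadecimal.
Add column by column in base 16, right to left:
  e+e = c carry 1
  4+a+1 = f
  4+1 = 5
  9+3 = c
  e+0 = e
  2+0 = 2

0x2ec5fc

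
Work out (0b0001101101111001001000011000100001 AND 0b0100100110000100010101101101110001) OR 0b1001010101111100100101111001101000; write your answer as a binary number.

0b1001110101111100100101111001101001

0b0001101101111001001000011000100001 AND 0b0100100110000100010101101101110001 = 0b0000100100000000000000001000100001.
Then OR with 0b1001010101111100100101111001101000.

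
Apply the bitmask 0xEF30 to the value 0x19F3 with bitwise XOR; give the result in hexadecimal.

0xF6C3

XOR each hex digit independently (no carries):
  1^E=F, 9^F=6, F^3=C, 3^0=3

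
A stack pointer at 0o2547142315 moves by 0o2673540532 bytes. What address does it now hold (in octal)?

0o5442703047

Add column by column in base 8, right to left:
  5+2 = 7
  1+3 = 4
  3+5 = 0 carry 1
  2+0+1 = 3
  4+4 = 0 carry 1
  1+5+1 = 7
  7+3 = 2 carry 1
  4+7+1 = 4 carry 1
  5+6+1 = 4 carry 1
  2+2+1 = 5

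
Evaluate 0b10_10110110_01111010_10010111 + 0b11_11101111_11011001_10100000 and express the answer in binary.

Add column by column in base 2, right to left:
  1+0 = 1
  1+0 = 1
  1+0 = 1
  0+0 = 0
  1+0 = 1
  0+1 = 1
  0+0 = 0
  1+1 = 0 carry 1
  0+1+1 = 0 carry 1
  1+0+1 = 0 carry 1
  0+0+1 = 1
  1+1 = 0 carry 1
  1+1+1 = 1 carry 1
  1+0+1 = 0 carry 1
  1+1+1 = 1 carry 1
  0+1+1 = 0 carry 1
  0+1+1 = 0 carry 1
  1+1+1 = 1 carry 1
  1+1+1 = 1 carry 1
  0+1+1 = 0 carry 1
  1+0+1 = 0 carry 1
  1+1+1 = 1 carry 1
  0+1+1 = 0 carry 1
  1+1+1 = 1 carry 1
  0+1+1 = 0 carry 1
  1+1+1 = 1 carry 1
  final carry 1

0b110101001100101010000110111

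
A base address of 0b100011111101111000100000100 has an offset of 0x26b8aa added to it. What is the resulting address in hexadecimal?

0x4a5a9ae

0b100011111101111000100000100 = 0x47ef104 in hexadecimal.
Add column by column in base 16, right to left:
  4+a = e
  0+a = a
  1+8 = 9
  f+b = a carry 1
  e+6+1 = 5 carry 1
  7+2+1 = a
  4+0 = 4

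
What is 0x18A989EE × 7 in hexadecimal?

Multiply each base-16 digit by 7, carrying:
  E×7 = 98 → write 2 carry 6
  E×7+6 = 104 → write 8 carry 6
  9×7+6 = 69 → write 5 carry 4
  8×7+4 = 60 → write C carry 3
  9×7+3 = 66 → write 2 carry 4
  A×7+4 = 74 → write A carry 4
  8×7+4 = 60 → write C carry 3
  1×7+3 = 10 → write A

0xACA2C582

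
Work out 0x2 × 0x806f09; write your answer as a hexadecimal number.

0x100de12

Multiply each base-16 digit by 2, carrying:
  9×2 = 18 → write 2 carry 1
  0×2+1 = 1 → write 1
  f×2 = 30 → write e carry 1
  6×2+1 = 13 → write d
  0×2 = 0 → write 0
  8×2 = 16 → write 0 carry 1
  remaining carry: 1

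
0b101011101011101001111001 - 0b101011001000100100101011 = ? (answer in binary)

0b100011000101001110

Subtract column by column in base 2:
  1-1 → 0
  0-1 → 1 (borrow)
  0-0-1 → 1 (borrow)
  1-1-1 → 1 (borrow)
  1-0-1 → 0
  1-1 → 0
  1-0 → 1
  0-0 → 0
  0-1 → 1 (borrow)
  1-0-1 → 0
  0-0 → 0
  1-1 → 0
  1-0 → 1
  1-0 → 1
  0-0 → 0
  1-1 → 0
  0-0 → 0
  1-0 → 1
  1-1 → 0
  1-1 → 0
  0-0 → 0
  1-1 → 0
  0-0 → 0
  1-1 → 0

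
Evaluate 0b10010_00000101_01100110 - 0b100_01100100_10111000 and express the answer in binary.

Subtract column by column in base 2:
  0-0 → 0
  1-0 → 1
  1-0 → 1
  0-1 → 1 (borrow)
  0-1-1 → 0 (borrow)
  1-1-1 → 1 (borrow)
  1-0-1 → 0
  0-1 → 1 (borrow)
  1-0-1 → 0
  0-0 → 0
  1-1 → 0
  0-0 → 0
  0-0 → 0
  0-1 → 1 (borrow)
  0-1-1 → 0 (borrow)
  0-0-1 → 1 (borrow)
  0-0-1 → 1 (borrow)
  1-0-1 → 0
  0-1 → 1 (borrow)
  0-0-1 → 1 (borrow)
  1-0-1 → 0

0b11011010000010101110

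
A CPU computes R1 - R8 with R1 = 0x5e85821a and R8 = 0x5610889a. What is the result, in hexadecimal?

Subtract column by column in base 16:
  a-a → 0
  1-9 → 8 (borrow)
  2-8-1 → 9 (borrow)
  8-8-1 → f (borrow)
  5-0-1 → 4
  8-1 → 7
  e-6 → 8
  5-5 → 0

0x874f980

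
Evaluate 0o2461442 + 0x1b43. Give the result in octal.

0o2477145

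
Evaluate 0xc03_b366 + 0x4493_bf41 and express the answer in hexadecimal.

0x509772a7

Add column by column in base 16, right to left:
  6+1 = 7
  6+4 = a
  3+f = 2 carry 1
  b+b+1 = 7 carry 1
  3+3+1 = 7
  0+9 = 9
  c+4 = 0 carry 1
  0+4+1 = 5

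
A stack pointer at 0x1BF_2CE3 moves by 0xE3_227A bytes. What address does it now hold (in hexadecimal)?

0x2A24F5D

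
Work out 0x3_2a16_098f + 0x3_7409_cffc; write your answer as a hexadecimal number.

0x69e1fd98b

Add column by column in base 16, right to left:
  f+c = b carry 1
  8+f+1 = 8 carry 1
  9+f+1 = 9 carry 1
  0+c+1 = d
  6+9 = f
  1+0 = 1
  a+4 = e
  2+7 = 9
  3+3 = 6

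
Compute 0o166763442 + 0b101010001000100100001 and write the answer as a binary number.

0b1111100001111100001000011

0o166763442 = 0b1110110111110011100100010 in binary.
Add column by column in base 2, right to left:
  0+1 = 1
  1+0 = 1
  0+0 = 0
  0+0 = 0
  0+0 = 0
  1+1 = 0 carry 1
  0+0+1 = 1
  0+0 = 0
  1+1 = 0 carry 1
  1+0+1 = 0 carry 1
  1+0+1 = 0 carry 1
  0+0+1 = 1
  0+1 = 1
  1+0 = 1
  1+0 = 1
  1+0 = 1
  1+1 = 0 carry 1
  1+0+1 = 0 carry 1
  0+1+1 = 0 carry 1
  1+0+1 = 0 carry 1
  1+1+1 = 1 carry 1
  0+0+1 = 1
  1+0 = 1
  1+0 = 1
  1+0 = 1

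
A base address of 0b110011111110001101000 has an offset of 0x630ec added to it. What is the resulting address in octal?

0o10026524

0b110011111110001101000 = 0o6376150 in octal.
0x630ec = 0o1430354 in octal.
Add column by column in base 8, right to left:
  0+4 = 4
  5+5 = 2 carry 1
  1+3+1 = 5
  6+0 = 6
  7+3 = 2 carry 1
  3+4+1 = 0 carry 1
  6+1+1 = 0 carry 1
  final carry 1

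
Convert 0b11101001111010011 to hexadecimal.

0x1d3d3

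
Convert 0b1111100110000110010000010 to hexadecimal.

0x1F30C82

Group the bits into nibbles: 0001 1111 0011 0000 1100 1000 0010 → 1F30C82.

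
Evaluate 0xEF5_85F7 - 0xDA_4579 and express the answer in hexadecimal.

Subtract column by column in base 16:
  7-9 → E (borrow)
  F-7-1 → 7
  5-5 → 0
  8-4 → 4
  5-A → B (borrow)
  F-D-1 → 1
  E-0 → E

0xE1B407E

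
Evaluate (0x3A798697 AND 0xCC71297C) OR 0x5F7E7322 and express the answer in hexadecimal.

0x5F7F7336

0x3A798697 AND 0xCC71297C = 0x08710014.
Then OR with 0x5F7E7322.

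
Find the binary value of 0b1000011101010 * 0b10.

0b10000111010100

Multiply each base-2 digit by 2, carrying:
  0×2 = 0 → write 0
  1×2 = 2 → write 0 carry 1
  0×2+1 = 1 → write 1
  1×2 = 2 → write 0 carry 1
  0×2+1 = 1 → write 1
  1×2 = 2 → write 0 carry 1
  1×2+1 = 3 → write 1 carry 1
  1×2+1 = 3 → write 1 carry 1
  0×2+1 = 1 → write 1
  0×2 = 0 → write 0
  0×2 = 0 → write 0
  0×2 = 0 → write 0
  1×2 = 2 → write 0 carry 1
  remaining carry: 1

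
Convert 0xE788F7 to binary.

Expand each hex digit to 4 bits: E=1110 7=0111 8=1000 8=1000 F=1111 7=0111.

0b111001111000100011110111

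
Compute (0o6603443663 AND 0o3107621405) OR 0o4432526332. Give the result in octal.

0o6603443663 AND 0o3107621405 = 0o2003401401.
Then OR with 0o4432526332.

0o6433527733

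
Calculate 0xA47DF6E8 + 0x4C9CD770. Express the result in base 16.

Add column by column in base 16, right to left:
  8+0 = 8
  E+7 = 5 carry 1
  6+7+1 = E
  F+D = C carry 1
  D+C+1 = A carry 1
  7+9+1 = 1 carry 1
  4+C+1 = 1 carry 1
  A+4+1 = F

0xF11ACE58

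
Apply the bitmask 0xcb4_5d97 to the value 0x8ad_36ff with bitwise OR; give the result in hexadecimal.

0xcbd7fff

OR each hex digit independently (no carries):
  8|c=c, a|b=b, d|4=d, 3|5=7, 6|d=f, f|9=f, f|7=f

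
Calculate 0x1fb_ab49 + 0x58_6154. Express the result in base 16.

0x2540c9d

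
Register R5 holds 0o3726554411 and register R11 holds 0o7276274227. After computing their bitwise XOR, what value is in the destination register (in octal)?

0o4550720636

XOR each oct digit independently (no carries):
  3^7=4, 7^2=5, 2^7=5, 6^6=0, 5^2=7, 5^7=2, 4^4=0, 4^2=6, 1^2=3, 1^7=6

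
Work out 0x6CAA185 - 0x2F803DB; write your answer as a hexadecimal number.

0x3D29DAA

Subtract column by column in base 16:
  5-B → A (borrow)
  8-D-1 → A (borrow)
  1-3-1 → D (borrow)
  A-0-1 → 9
  A-8 → 2
  C-F → D (borrow)
  6-2-1 → 3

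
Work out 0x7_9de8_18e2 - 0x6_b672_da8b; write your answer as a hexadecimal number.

Subtract column by column in base 16:
  2-b → 7 (borrow)
  e-8-1 → 5
  8-a → e (borrow)
  1-d-1 → 3 (borrow)
  8-2-1 → 5
  e-7 → 7
  d-6 → 7
  9-b → e (borrow)
  7-6-1 → 0

0xe7753e57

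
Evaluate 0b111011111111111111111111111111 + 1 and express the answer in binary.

0b111100000000000000000000000000

The trailing 26 digits are 1 (max in base 2), so adding 1 cascades: they roll to 0 and the next digit up increments.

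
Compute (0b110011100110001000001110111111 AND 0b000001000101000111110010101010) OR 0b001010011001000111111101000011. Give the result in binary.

0b110011100110001000001110111111 AND 0b000001000101000111110010101010 = 0b000001000100000000000010101010.
Then OR with 0b001010011001000111111101000011.

0b1011011101000111111111101011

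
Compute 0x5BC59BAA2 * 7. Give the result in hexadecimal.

0x2826741A6E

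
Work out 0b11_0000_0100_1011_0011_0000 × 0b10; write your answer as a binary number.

Multiply each base-2 digit by 2, carrying:
  0×2 = 0 → write 0
  0×2 = 0 → write 0
  0×2 = 0 → write 0
  0×2 = 0 → write 0
  1×2 = 2 → write 0 carry 1
  1×2+1 = 3 → write 1 carry 1
  0×2+1 = 1 → write 1
  0×2 = 0 → write 0
  1×2 = 2 → write 0 carry 1
  1×2+1 = 3 → write 1 carry 1
  0×2+1 = 1 → write 1
  1×2 = 2 → write 0 carry 1
  0×2+1 = 1 → write 1
  0×2 = 0 → write 0
  1×2 = 2 → write 0 carry 1
  0×2+1 = 1 → write 1
  0×2 = 0 → write 0
  0×2 = 0 → write 0
  0×2 = 0 → write 0
  0×2 = 0 → write 0
  1×2 = 2 → write 0 carry 1
  1×2+1 = 3 → write 1 carry 1
  remaining carry: 1

0b11000001001011001100000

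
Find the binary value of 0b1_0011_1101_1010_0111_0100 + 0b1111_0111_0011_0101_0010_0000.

Add column by column in base 2, right to left:
  0+0 = 0
  0+0 = 0
  1+0 = 1
  0+0 = 0
  1+0 = 1
  1+1 = 0 carry 1
  1+0+1 = 0 carry 1
  0+0+1 = 1
  0+1 = 1
  1+0 = 1
  0+1 = 1
  1+0 = 1
  1+1 = 0 carry 1
  0+1+1 = 0 carry 1
  1+0+1 = 0 carry 1
  1+0+1 = 0 carry 1
  1+1+1 = 1 carry 1
  1+1+1 = 1 carry 1
  0+1+1 = 0 carry 1
  0+0+1 = 1
  1+1 = 0 carry 1
  0+1+1 = 0 carry 1
  0+1+1 = 0 carry 1
  0+1+1 = 0 carry 1
  final carry 1

0b1000010110000111110010100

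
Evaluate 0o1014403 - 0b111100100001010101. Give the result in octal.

0o50256

0b111100100001010101 = 0o744125 in octal.
Subtract column by column in base 8:
  3-5 → 6 (borrow)
  0-2-1 → 5 (borrow)
  4-1-1 → 2
  4-4 → 0
  1-4 → 5 (borrow)
  0-7-1 → 0 (borrow)
  1-0-1 → 0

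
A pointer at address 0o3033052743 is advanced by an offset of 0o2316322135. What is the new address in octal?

Add column by column in base 8, right to left:
  3+5 = 0 carry 1
  4+3+1 = 0 carry 1
  7+1+1 = 1 carry 1
  2+2+1 = 5
  5+2 = 7
  0+3 = 3
  3+6 = 1 carry 1
  3+1+1 = 5
  0+3 = 3
  3+2 = 5

0o5351375100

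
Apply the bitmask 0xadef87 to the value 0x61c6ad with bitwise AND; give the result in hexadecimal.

0x21c685

AND each hex digit independently (no carries):
  6&a=2, 1&d=1, c&e=c, 6&f=6, a&8=8, d&7=5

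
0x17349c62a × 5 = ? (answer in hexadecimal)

Multiply each base-16 digit by 5, carrying:
  a×5 = 50 → write 2 carry 3
  2×5+3 = 13 → write d
  6×5 = 30 → write e carry 1
  c×5+1 = 61 → write d carry 3
  9×5+3 = 48 → write 0 carry 3
  4×5+3 = 23 → write 7 carry 1
  3×5+1 = 16 → write 0 carry 1
  7×5+1 = 36 → write 4 carry 2
  1×5+2 = 7 → write 7

0x74070ded2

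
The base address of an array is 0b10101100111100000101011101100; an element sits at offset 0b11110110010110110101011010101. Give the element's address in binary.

0b110100011010010111010111000001

Add column by column in base 2, right to left:
  0+1 = 1
  0+0 = 0
  1+1 = 0 carry 1
  1+0+1 = 0 carry 1
  0+1+1 = 0 carry 1
  1+0+1 = 0 carry 1
  1+1+1 = 1 carry 1
  1+1+1 = 1 carry 1
  0+0+1 = 1
  1+1 = 0 carry 1
  0+0+1 = 1
  1+1 = 0 carry 1
  0+0+1 = 1
  0+1 = 1
  0+1 = 1
  0+0 = 0
  0+1 = 1
  1+1 = 0 carry 1
  1+0+1 = 0 carry 1
  1+1+1 = 1 carry 1
  1+0+1 = 0 carry 1
  0+0+1 = 1
  0+1 = 1
  1+1 = 0 carry 1
  1+0+1 = 0 carry 1
  0+1+1 = 0 carry 1
  1+1+1 = 1 carry 1
  0+1+1 = 0 carry 1
  1+1+1 = 1 carry 1
  final carry 1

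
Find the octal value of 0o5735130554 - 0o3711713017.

0o2023215535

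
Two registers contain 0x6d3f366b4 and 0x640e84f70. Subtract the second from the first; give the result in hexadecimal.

0x930b1744

Subtract column by column in base 16:
  4-0 → 4
  b-7 → 4
  6-f → 7 (borrow)
  6-4-1 → 1
  3-8 → b (borrow)
  f-e-1 → 0
  3-0 → 3
  d-4 → 9
  6-6 → 0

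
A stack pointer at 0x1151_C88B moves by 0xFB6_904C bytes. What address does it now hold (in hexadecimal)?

0x210858D7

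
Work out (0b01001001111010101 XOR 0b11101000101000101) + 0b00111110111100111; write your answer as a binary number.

0b11100000001110111

First 0b01001001111010101 XOR 0b11101000101000101 = 0b10100001010010000.
Add column by column in base 2, right to left:
  0+1 = 1
  0+1 = 1
  0+1 = 1
  0+0 = 0
  1+0 = 1
  0+1 = 1
  0+1 = 1
  1+1 = 0 carry 1
  0+1+1 = 0 carry 1
  1+0+1 = 0 carry 1
  0+1+1 = 0 carry 1
  0+1+1 = 0 carry 1
  0+1+1 = 0 carry 1
  0+1+1 = 0 carry 1
  1+1+1 = 1 carry 1
  0+0+1 = 1
  1+0 = 1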